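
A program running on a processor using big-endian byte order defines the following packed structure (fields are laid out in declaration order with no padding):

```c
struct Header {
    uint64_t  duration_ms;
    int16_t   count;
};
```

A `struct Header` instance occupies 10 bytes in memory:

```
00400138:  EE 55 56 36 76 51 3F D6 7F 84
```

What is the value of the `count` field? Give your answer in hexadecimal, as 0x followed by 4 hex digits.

`count` follows `duration_ms` (8 bytes), so it starts at byte offset 8 and occupies 2 bytes.
Bytes at offsets 8..9: 7F 84.
Big-endian: lowest address holds the most-significant byte.
The bytes are already most-significant first: 0x7F84.

0x7F84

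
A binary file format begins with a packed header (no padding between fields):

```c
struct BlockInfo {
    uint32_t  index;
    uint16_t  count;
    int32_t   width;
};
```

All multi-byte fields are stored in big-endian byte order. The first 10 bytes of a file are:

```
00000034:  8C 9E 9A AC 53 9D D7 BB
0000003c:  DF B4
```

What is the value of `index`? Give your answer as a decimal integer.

2359204524

`index` is the first field, at byte offset 0, occupying 4 bytes.
Bytes at offsets 0..3: 8C 9E 9A AC.
Big-endian stores the most-significant byte at the lowest address.
The bytes are already most-significant first: 0x8C9E9AAC.
0x8C9E9AAC = 2359204524.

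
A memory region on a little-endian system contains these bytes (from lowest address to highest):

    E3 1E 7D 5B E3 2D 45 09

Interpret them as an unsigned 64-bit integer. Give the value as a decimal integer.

Little-endian: lowest address holds the least-significant byte.
Reassemble most-significant byte first: 09 45 2D E3 5B 7D 1E E3 → 0x09452DE35B7D1EE3.
0x09452DE35B7D1EE3 = 667990574250139363.

667990574250139363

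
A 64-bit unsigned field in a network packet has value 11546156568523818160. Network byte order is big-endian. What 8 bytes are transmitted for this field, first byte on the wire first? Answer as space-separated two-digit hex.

A0 3C 30 39 93 E7 C4 B0

11546156568523818160 in hexadecimal, padded to 64 bits, is 0xA03C303993E7C4B0.
Split into bytes (most-significant first): A0 3C 30 39 93 E7 C4 B0.
Big-endian stores the most-significant byte at the lowest address.
So the memory order matches the most-significant-first order: A0 3C 30 39 93 E7 C4 B0.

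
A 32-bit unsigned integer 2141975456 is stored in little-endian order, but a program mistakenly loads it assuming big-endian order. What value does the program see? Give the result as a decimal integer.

2700323711

2141975456 in 32-bit hexadecimal is 0x7FABF3A0.
Stored little-endian, the bytes at ascending addresses are A0 F3 AB 7F.
Read back as big-endian, the last byte is least significant, giving 0xA0F3AB7F.
0xA0F3AB7F = 2700323711.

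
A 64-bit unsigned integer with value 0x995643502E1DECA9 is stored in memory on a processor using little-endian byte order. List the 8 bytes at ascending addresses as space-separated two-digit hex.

A9 EC 1D 2E 50 43 56 99

Split into bytes (most-significant first): 99 56 43 50 2E 1D EC A9.
Little-endian: lowest address holds the least-significant byte.
So at ascending addresses the bytes are A9 EC 1D 2E 50 43 56 99.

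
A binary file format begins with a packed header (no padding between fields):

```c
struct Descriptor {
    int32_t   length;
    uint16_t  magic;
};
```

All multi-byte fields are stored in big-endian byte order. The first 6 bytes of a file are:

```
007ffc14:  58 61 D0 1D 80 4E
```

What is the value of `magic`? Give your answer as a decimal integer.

32846

`magic` follows `length` (4 bytes), so it starts at byte offset 4 and occupies 2 bytes.
Bytes at offsets 4..5: 80 4E.
Big-endian: lowest address holds the most-significant byte.
The bytes are already most-significant first: 0x804E.
0x804E = 32846.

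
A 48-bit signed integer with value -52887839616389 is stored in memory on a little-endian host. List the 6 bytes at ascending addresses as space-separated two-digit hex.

7B 52 1B 17 E6 CF

Two's complement of -52887839616389 in 48 bits: 52887839616389 = 0x3019E8E4AD85; invert → 0xCFE6171B527A; add 1 → 0xCFE6171B527B.
Split into bytes (most-significant first): CF E6 17 1B 52 7B.
Little-endian: lowest address holds the least-significant byte.
So at ascending addresses the bytes are 7B 52 1B 17 E6 CF.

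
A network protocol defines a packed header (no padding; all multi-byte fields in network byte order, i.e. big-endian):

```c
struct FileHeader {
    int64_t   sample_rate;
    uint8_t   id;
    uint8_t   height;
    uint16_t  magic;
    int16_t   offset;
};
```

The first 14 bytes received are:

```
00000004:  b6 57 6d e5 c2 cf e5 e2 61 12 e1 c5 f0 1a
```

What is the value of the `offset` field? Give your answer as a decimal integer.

-4070

`offset` follows `sample_rate` (8 B), `id` (1 B), `height` (1 B), `magic` (2 B), so it starts at offset 8 + 1 + 1 + 2 = 12 and occupies 2 bytes.
Bytes at offsets 12..13: F0 1A.
Big-endian stores the most-significant byte at the lowest address.
The bytes are already most-significant first: 0xF01A.
Top bit is set, so as a signed 16-bit value this is 0xF01A − 2^16 = -4070.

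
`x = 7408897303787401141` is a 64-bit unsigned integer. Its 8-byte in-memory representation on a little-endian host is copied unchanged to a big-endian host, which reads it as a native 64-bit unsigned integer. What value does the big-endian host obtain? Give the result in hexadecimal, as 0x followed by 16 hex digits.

0xB5EF9801D8B0D166

7408897303787401141 in 64-bit hexadecimal is 0x66D1B0D80198EFB5.
Stored little-endian, the bytes at ascending addresses are B5 EF 98 01 D8 B0 D1 66.
Read back as big-endian, the last byte is least significant, giving 0xB5EF9801D8B0D166.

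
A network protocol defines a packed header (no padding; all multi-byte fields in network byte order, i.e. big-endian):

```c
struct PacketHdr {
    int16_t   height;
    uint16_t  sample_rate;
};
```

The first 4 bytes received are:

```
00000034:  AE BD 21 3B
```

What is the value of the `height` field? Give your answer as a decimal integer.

-20803

`height` is the first field, at byte offset 0, occupying 2 bytes.
Bytes at offsets 0..1: AE BD.
Big-endian: lowest address holds the most-significant byte.
The bytes are already most-significant first: 0xAEBD.
Top bit is set, so as a signed 16-bit value this is 0xAEBD − 2^16 = -20803.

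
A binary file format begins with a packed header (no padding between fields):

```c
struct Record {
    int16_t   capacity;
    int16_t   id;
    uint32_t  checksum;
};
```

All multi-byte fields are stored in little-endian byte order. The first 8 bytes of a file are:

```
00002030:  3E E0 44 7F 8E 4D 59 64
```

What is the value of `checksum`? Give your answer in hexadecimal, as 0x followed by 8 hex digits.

`checksum` follows `capacity` (2 B), `id` (2 B), so it starts at offset 2 + 2 = 4 and occupies 4 bytes.
Bytes at offsets 4..7: 8E 4D 59 64.
Little-endian stores the least-significant byte at the lowest address.
Reassemble most-significant byte first: 64 59 4D 8E → 0x64594D8E.

0x64594D8E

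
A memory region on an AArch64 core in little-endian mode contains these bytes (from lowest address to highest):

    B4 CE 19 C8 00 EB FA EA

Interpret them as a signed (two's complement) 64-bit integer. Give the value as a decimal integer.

-1514639936067088716

In little-endian order the low byte comes first in memory.
Reassemble most-significant byte first: EA FA EB 00 C8 19 CE B4 → 0xEAFAEB00C819CEB4.
Top bit is set, so as a signed 64-bit value this is 0xEAFAEB00C819CEB4 − 2^64 = -1514639936067088716.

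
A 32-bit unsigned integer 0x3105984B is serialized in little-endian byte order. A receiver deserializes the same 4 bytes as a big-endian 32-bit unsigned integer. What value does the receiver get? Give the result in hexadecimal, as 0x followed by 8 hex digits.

Stored little-endian, the bytes at ascending addresses are 4B 98 05 31.
Read back as big-endian, the last byte is least significant, giving 0x4B980531.

0x4B980531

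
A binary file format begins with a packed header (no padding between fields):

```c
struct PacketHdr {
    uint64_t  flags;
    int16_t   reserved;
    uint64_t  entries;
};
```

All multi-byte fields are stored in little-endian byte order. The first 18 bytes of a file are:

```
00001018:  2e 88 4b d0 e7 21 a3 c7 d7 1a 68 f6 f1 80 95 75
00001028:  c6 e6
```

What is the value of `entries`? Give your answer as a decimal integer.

16629107959086052968

`entries` follows `flags` (8 B), `reserved` (2 B), so it starts at offset 8 + 2 = 10 and occupies 8 bytes.
Bytes at offsets 10..17: 68 F6 F1 80 95 75 C6 E6.
In little-endian order the low byte comes first in memory.
Reassemble most-significant byte first: E6 C6 75 95 80 F1 F6 68 → 0xE6C6759580F1F668.
0xE6C6759580F1F668 = 16629107959086052968.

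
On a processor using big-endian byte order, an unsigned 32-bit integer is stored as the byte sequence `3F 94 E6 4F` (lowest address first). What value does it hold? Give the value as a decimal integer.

1066722895

Big-endian stores the most-significant byte at the lowest address.
The bytes are already most-significant first: 0x3F94E64F.
0x3F94E64F = 1066722895.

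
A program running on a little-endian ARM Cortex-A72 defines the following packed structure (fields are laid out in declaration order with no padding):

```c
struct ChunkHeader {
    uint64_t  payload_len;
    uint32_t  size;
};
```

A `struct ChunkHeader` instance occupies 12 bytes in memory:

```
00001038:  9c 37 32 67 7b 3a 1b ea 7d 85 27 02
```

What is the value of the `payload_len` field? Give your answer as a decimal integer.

16869141130933057436

`payload_len` is the first field, at byte offset 0, occupying 8 bytes.
Bytes at offsets 0..7: 9C 37 32 67 7B 3A 1B EA.
Little-endian: lowest address holds the least-significant byte.
Reassemble most-significant byte first: EA 1B 3A 7B 67 32 37 9C → 0xEA1B3A7B6732379C.
0xEA1B3A7B6732379C = 16869141130933057436.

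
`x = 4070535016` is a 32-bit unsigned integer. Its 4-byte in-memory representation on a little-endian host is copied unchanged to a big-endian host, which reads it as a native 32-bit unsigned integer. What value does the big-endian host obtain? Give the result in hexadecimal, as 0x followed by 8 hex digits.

4070535016 in 32-bit hexadecimal is 0xF29F6F68.
Stored little-endian, the bytes at ascending addresses are 68 6F 9F F2.
Read back as big-endian, the last byte is least significant, giving 0x686F9FF2.

0x686F9FF2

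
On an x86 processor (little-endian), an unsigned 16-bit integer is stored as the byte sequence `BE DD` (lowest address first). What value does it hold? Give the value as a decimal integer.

Little-endian: lowest address holds the least-significant byte.
Reassemble most-significant byte first: DD BE → 0xDDBE.
0xDDBE = 56766.

56766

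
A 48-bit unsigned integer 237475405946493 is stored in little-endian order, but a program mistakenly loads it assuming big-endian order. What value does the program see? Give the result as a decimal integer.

138393351486423

237475405946493 in 48-bit hexadecimal is 0xD7FB8D36DE7D.
Stored little-endian, the bytes at ascending addresses are 7D DE 36 8D FB D7.
Read back as big-endian, the last byte is least significant, giving 0x7DDE368DFBD7.
0x7DDE368DFBD7 = 138393351486423.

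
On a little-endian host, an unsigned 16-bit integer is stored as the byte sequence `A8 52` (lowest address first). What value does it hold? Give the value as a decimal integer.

Little-endian stores the least-significant byte at the lowest address.
Reassemble most-significant byte first: 52 A8 → 0x52A8.
0x52A8 = 21160.

21160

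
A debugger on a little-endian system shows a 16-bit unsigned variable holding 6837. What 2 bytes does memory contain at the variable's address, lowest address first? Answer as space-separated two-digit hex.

6837 in hexadecimal, padded to 16 bits, is 0x1AB5.
Split into bytes (most-significant first): 1A B5.
Little-endian stores the least-significant byte at the lowest address.
So at ascending addresses the bytes are B5 1A.

B5 1A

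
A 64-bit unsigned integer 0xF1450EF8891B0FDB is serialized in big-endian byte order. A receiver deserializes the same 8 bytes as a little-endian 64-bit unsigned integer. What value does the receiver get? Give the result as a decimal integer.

Stored big-endian, the bytes at ascending addresses are F1 45 0E F8 89 1B 0F DB.
Read back as little-endian, the first byte is least significant, giving 0xDB0F1B89F80E45F1.
0xDB0F1B89F80E45F1 = 15784865498343032305.

15784865498343032305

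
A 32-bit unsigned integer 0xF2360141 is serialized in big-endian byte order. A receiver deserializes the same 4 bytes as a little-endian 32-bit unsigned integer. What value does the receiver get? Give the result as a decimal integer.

1090598642

Stored big-endian, the bytes at ascending addresses are F2 36 01 41.
Read back as little-endian, the first byte is least significant, giving 0x410136F2.
0x410136F2 = 1090598642.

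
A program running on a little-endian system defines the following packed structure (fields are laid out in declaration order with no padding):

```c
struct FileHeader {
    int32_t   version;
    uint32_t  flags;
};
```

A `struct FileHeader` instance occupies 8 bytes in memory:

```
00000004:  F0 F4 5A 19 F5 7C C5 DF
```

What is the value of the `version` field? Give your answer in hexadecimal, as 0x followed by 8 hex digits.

0x195AF4F0

`version` is the first field, at byte offset 0, occupying 4 bytes.
Bytes at offsets 0..3: F0 F4 5A 19.
In little-endian order the low byte comes first in memory.
Reassemble most-significant byte first: 19 5A F4 F0 → 0x195AF4F0.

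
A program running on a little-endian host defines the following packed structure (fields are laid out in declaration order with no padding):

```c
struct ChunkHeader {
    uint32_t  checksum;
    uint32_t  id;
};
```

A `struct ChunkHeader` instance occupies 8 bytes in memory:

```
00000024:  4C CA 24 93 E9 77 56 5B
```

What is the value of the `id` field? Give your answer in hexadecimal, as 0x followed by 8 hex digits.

`id` follows `checksum` (4 bytes), so it starts at byte offset 4 and occupies 4 bytes.
Bytes at offsets 4..7: E9 77 56 5B.
In little-endian order the low byte comes first in memory.
Reassemble most-significant byte first: 5B 56 77 E9 → 0x5B5677E9.

0x5B5677E9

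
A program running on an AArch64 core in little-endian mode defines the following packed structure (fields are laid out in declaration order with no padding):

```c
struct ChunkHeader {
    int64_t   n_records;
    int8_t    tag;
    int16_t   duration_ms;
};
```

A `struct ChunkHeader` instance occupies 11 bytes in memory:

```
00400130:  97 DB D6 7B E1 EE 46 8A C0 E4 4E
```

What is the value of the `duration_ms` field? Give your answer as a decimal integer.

20196

`duration_ms` follows `n_records` (8 B), `tag` (1 B), so it starts at offset 8 + 1 = 9 and occupies 2 bytes.
Bytes at offsets 9..10: E4 4E.
In little-endian order the low byte comes first in memory.
Reassemble most-significant byte first: 4E E4 → 0x4EE4.
0x4EE4 = 20196.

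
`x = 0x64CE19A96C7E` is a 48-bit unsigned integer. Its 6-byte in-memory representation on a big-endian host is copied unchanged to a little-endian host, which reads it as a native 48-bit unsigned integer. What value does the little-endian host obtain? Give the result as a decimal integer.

Stored big-endian, the bytes at ascending addresses are 64 CE 19 A9 6C 7E.
Read back as little-endian, the first byte is least significant, giving 0x7E6CA919CE64.
0x7E6CA919CE64 = 139005158608484.

139005158608484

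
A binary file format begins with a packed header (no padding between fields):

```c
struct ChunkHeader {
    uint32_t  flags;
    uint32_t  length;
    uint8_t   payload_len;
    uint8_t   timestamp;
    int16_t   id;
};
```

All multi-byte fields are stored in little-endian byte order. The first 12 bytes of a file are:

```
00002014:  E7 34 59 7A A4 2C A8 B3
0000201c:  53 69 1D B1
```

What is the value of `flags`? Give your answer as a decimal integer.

`flags` is the first field, at byte offset 0, occupying 4 bytes.
Bytes at offsets 0..3: E7 34 59 7A.
Little-endian stores the least-significant byte at the lowest address.
Reassemble most-significant byte first: 7A 59 34 E7 → 0x7A5934E7.
0x7A5934E7 = 2052666599.

2052666599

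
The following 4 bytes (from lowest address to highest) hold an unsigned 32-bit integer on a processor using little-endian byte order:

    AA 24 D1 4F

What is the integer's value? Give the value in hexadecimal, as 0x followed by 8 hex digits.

Little-endian: lowest address holds the least-significant byte.
Reassemble most-significant byte first: 4F D1 24 AA → 0x4FD124AA.

0x4FD124AA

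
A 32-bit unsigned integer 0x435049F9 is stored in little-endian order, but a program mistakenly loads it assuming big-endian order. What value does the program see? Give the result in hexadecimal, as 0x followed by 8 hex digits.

0xF9495043

Stored little-endian, the bytes at ascending addresses are F9 49 50 43.
Read back as big-endian, the last byte is least significant, giving 0xF9495043.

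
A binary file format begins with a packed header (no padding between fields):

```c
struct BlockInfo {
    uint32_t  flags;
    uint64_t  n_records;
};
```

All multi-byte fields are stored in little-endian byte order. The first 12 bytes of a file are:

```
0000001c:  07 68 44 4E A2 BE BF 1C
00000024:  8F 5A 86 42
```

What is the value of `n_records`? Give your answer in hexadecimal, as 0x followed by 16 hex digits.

0x42865A8F1CBFBEA2

`n_records` follows `flags` (4 bytes), so it starts at byte offset 4 and occupies 8 bytes.
Bytes at offsets 4..11: A2 BE BF 1C 8F 5A 86 42.
Little-endian stores the least-significant byte at the lowest address.
Reassemble most-significant byte first: 42 86 5A 8F 1C BF BE A2 → 0x42865A8F1CBFBEA2.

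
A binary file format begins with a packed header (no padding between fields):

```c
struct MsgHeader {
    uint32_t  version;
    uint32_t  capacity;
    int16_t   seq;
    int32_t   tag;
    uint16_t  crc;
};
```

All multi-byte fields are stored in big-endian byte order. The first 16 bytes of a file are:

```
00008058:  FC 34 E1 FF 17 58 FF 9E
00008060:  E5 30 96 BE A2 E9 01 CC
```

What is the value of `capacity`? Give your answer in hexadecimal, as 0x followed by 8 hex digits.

0x1758FF9E

`capacity` follows `version` (4 bytes), so it starts at byte offset 4 and occupies 4 bytes.
Bytes at offsets 4..7: 17 58 FF 9E.
Big-endian: lowest address holds the most-significant byte.
The bytes are already most-significant first: 0x1758FF9E.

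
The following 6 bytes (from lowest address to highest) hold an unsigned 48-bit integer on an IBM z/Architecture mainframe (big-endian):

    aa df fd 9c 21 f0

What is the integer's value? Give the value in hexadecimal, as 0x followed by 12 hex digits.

0xAADFFD9C21F0

Big-endian stores the most-significant byte at the lowest address.
The bytes are already most-significant first: 0xAADFFD9C21F0.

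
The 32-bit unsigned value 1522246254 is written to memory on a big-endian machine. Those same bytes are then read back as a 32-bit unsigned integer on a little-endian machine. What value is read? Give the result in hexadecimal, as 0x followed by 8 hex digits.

0x6EA2BB5A

1522246254 in 32-bit hexadecimal is 0x5ABBA26E.
Stored big-endian, the bytes at ascending addresses are 5A BB A2 6E.
Read back as little-endian, the first byte is least significant, giving 0x6EA2BB5A.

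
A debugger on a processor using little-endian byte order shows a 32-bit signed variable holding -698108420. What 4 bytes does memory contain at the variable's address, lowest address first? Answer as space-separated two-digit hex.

Two's complement of -698108420 in 32 bits: 698108420 = 0x299C4A04; invert → 0xD663B5FB; add 1 → 0xD663B5FC.
Split into bytes (most-significant first): D6 63 B5 FC.
In little-endian order the low byte comes first in memory.
So at ascending addresses the bytes are FC B5 63 D6.

FC B5 63 D6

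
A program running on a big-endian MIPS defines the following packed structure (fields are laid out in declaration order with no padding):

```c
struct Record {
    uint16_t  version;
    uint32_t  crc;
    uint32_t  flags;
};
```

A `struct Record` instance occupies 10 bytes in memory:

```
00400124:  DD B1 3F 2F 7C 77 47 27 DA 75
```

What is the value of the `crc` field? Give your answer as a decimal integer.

1060076663

`crc` follows `version` (2 bytes), so it starts at byte offset 2 and occupies 4 bytes.
Bytes at offsets 2..5: 3F 2F 7C 77.
Big-endian stores the most-significant byte at the lowest address.
The bytes are already most-significant first: 0x3F2F7C77.
0x3F2F7C77 = 1060076663.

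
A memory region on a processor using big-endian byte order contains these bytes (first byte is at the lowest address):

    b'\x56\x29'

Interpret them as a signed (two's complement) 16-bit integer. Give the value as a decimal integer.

Big-endian: lowest address holds the most-significant byte.
The bytes are already most-significant first: 0x5629.
0x5629 = 22057.

22057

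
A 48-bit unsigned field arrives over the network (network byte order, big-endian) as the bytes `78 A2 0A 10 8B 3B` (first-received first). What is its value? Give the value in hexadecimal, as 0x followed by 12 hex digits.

0x78A20A108B3B

Big-endian: lowest address holds the most-significant byte.
The bytes are already most-significant first: 0x78A20A108B3B.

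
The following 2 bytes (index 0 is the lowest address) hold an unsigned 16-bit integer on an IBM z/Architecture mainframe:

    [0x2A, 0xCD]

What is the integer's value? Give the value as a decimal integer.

Big-endian: lowest address holds the most-significant byte.
The bytes are already most-significant first: 0x2ACD.
0x2ACD = 10957.

10957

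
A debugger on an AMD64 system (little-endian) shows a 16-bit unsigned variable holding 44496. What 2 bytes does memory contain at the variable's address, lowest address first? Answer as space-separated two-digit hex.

D0 AD

44496 in hexadecimal, padded to 16 bits, is 0xADD0.
Split into bytes (most-significant first): AD D0.
In little-endian order the low byte comes first in memory.
So at ascending addresses the bytes are D0 AD.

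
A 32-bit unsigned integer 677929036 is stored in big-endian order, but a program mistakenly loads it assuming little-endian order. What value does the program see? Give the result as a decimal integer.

677929036 in 32-bit hexadecimal is 0x2868604C.
Stored big-endian, the bytes at ascending addresses are 28 68 60 4C.
Read back as little-endian, the first byte is least significant, giving 0x4C606828.
0x4C606828 = 1281386536.

1281386536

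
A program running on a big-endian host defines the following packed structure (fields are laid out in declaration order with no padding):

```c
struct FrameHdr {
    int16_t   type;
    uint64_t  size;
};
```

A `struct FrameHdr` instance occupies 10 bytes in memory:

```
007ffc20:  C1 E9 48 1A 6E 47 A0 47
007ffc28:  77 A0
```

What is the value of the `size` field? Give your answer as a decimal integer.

5195586374036060064

`size` follows `type` (2 bytes), so it starts at byte offset 2 and occupies 8 bytes.
Bytes at offsets 2..9: 48 1A 6E 47 A0 47 77 A0.
Big-endian: lowest address holds the most-significant byte.
The bytes are already most-significant first: 0x481A6E47A04777A0.
0x481A6E47A04777A0 = 5195586374036060064.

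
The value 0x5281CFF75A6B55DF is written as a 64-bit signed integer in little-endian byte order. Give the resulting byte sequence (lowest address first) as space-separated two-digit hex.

DF 55 6B 5A F7 CF 81 52

Split into bytes (most-significant first): 52 81 CF F7 5A 6B 55 DF.
Little-endian stores the least-significant byte at the lowest address.
So at ascending addresses the bytes are DF 55 6B 5A F7 CF 81 52.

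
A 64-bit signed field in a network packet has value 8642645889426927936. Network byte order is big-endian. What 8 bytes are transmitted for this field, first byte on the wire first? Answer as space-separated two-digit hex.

8642645889426927936 in hexadecimal, padded to 64 bits, is 0x77F0D8A54EC83140.
Split into bytes (most-significant first): 77 F0 D8 A5 4E C8 31 40.
Big-endian: lowest address holds the most-significant byte.
So the memory order matches the most-significant-first order: 77 F0 D8 A5 4E C8 31 40.

77 F0 D8 A5 4E C8 31 40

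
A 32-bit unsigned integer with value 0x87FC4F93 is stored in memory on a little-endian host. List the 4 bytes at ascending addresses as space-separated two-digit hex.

Split into bytes (most-significant first): 87 FC 4F 93.
In little-endian order the low byte comes first in memory.
So at ascending addresses the bytes are 93 4F FC 87.

93 4F FC 87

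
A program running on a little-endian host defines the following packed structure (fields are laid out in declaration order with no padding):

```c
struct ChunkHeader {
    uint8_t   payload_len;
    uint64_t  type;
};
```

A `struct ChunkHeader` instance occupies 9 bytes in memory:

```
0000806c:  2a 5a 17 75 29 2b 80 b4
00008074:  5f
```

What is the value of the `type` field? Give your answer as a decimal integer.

6896277852278560602

`type` follows `payload_len` (1 byte), so it starts at byte offset 1 and occupies 8 bytes.
Bytes at offsets 1..8: 5A 17 75 29 2B 80 B4 5F.
Little-endian stores the least-significant byte at the lowest address.
Reassemble most-significant byte first: 5F B4 80 2B 29 75 17 5A → 0x5FB4802B2975175A.
0x5FB4802B2975175A = 6896277852278560602.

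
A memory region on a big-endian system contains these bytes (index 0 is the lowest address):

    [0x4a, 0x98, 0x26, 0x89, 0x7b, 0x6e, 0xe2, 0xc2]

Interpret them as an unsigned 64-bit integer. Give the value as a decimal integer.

5375088527189926594

Big-endian: lowest address holds the most-significant byte.
The bytes are already most-significant first: 0x4A9826897B6EE2C2.
0x4A9826897B6EE2C2 = 5375088527189926594.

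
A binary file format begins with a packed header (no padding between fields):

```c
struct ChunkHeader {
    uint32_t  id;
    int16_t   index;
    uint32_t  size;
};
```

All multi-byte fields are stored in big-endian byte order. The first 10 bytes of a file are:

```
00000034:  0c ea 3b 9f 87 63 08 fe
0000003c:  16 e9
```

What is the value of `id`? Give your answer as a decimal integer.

216677279

`id` is the first field, at byte offset 0, occupying 4 bytes.
Bytes at offsets 0..3: 0C EA 3B 9F.
Big-endian: lowest address holds the most-significant byte.
The bytes are already most-significant first: 0x0CEA3B9F.
0x0CEA3B9F = 216677279.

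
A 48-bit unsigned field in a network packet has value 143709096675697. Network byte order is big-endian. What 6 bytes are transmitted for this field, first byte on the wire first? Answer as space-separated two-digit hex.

82 B3 E1 A8 89 71

143709096675697 in hexadecimal, padded to 48 bits, is 0x82B3E1A88971.
Split into bytes (most-significant first): 82 B3 E1 A8 89 71.
In big-endian order the high byte comes first in memory.
So the memory order matches the most-significant-first order: 82 B3 E1 A8 89 71.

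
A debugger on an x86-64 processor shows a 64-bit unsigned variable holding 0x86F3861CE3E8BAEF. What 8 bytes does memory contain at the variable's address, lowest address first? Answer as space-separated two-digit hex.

EF BA E8 E3 1C 86 F3 86

Split into bytes (most-significant first): 86 F3 86 1C E3 E8 BA EF.
Little-endian: lowest address holds the least-significant byte.
So at ascending addresses the bytes are EF BA E8 E3 1C 86 F3 86.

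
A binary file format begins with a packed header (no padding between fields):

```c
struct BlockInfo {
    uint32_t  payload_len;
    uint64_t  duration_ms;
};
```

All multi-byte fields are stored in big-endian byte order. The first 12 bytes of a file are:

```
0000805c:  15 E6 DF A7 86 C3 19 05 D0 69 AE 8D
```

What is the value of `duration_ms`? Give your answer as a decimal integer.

`duration_ms` follows `payload_len` (4 bytes), so it starts at byte offset 4 and occupies 8 bytes.
Bytes at offsets 4..11: 86 C3 19 05 D0 69 AE 8D.
In big-endian order the high byte comes first in memory.
The bytes are already most-significant first: 0x86C31905D069AE8D.
0x86C31905D069AE8D = 9710632734303039117.

9710632734303039117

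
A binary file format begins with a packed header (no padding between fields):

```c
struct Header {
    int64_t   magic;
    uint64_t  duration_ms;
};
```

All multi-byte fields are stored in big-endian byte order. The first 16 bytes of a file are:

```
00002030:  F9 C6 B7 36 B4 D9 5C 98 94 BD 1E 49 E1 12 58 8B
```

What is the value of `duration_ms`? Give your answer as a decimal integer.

`duration_ms` follows `magic` (8 bytes), so it starts at byte offset 8 and occupies 8 bytes.
Bytes at offsets 8..15: 94 BD 1E 49 E1 12 58 8B.
Big-endian stores the most-significant byte at the lowest address.
The bytes are already most-significant first: 0x94BD1E49E112588B.
0x94BD1E49E112588B = 10717755990869170315.

10717755990869170315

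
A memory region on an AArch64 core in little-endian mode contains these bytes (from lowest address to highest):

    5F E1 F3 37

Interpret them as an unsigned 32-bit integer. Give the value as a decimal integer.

938729823

Little-endian stores the least-significant byte at the lowest address.
Reassemble most-significant byte first: 37 F3 E1 5F → 0x37F3E15F.
0x37F3E15F = 938729823.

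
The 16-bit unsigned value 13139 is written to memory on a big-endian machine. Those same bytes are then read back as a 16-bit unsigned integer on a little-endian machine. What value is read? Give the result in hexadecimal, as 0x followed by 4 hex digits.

13139 in 16-bit hexadecimal is 0x3353.
Stored big-endian, the bytes at ascending addresses are 33 53.
Read back as little-endian, the first byte is least significant, giving 0x5333.

0x5333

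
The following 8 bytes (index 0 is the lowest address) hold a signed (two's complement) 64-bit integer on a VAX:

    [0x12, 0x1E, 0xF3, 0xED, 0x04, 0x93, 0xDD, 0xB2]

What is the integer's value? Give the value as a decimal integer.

In little-endian order the low byte comes first in memory.
Reassemble most-significant byte first: B2 DD 93 04 ED F3 1E 12 → 0xB2DD9304EDF31E12.
Top bit is set, so as a signed 64-bit value this is 0xB2DD9304EDF31E12 − 2^64 = -5558124715724038638.

-5558124715724038638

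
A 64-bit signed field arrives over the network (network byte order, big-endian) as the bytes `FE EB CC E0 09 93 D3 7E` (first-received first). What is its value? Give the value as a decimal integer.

In big-endian order the high byte comes first in memory.
The bytes are already most-significant first: 0xFEEBCCE00993D37E.
Top bit is set, so as a signed 64-bit value this is 0xFEEBCCE00993D37E − 2^64 = -77743305943428226.

-77743305943428226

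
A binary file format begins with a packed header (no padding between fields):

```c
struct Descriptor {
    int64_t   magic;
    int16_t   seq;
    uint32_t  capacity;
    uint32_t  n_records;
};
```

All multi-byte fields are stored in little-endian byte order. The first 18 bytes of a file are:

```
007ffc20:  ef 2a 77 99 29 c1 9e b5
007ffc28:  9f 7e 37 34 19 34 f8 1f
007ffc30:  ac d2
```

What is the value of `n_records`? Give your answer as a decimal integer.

`n_records` follows `magic` (8 B), `seq` (2 B), `capacity` (4 B), so it starts at offset 8 + 2 + 4 = 14 and occupies 4 bytes.
Bytes at offsets 14..17: F8 1F AC D2.
Little-endian stores the least-significant byte at the lowest address.
Reassemble most-significant byte first: D2 AC 1F F8 → 0xD2AC1FF8.
0xD2AC1FF8 = 3534495736.

3534495736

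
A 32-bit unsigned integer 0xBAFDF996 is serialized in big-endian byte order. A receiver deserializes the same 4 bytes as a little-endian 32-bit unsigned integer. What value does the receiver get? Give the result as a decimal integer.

Stored big-endian, the bytes at ascending addresses are BA FD F9 96.
Read back as little-endian, the first byte is least significant, giving 0x96F9FDBA.
0x96F9FDBA = 2532965818.

2532965818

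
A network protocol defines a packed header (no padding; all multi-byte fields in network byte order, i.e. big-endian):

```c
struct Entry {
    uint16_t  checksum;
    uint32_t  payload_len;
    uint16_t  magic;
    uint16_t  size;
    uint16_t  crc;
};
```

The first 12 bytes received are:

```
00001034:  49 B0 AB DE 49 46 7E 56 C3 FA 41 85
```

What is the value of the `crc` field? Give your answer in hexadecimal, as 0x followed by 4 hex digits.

`crc` follows `checksum` (2 B), `payload_len` (4 B), `magic` (2 B), `size` (2 B), so it starts at offset 2 + 4 + 2 + 2 = 10 and occupies 2 bytes.
Bytes at offsets 10..11: 41 85.
Big-endian: lowest address holds the most-significant byte.
The bytes are already most-significant first: 0x4185.

0x4185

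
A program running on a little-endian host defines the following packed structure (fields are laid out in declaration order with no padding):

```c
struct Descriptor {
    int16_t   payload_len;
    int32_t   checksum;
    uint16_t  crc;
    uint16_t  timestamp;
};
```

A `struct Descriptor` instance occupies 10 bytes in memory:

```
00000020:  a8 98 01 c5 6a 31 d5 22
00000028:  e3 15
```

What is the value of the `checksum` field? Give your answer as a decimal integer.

829080833

`checksum` follows `payload_len` (2 bytes), so it starts at byte offset 2 and occupies 4 bytes.
Bytes at offsets 2..5: 01 C5 6A 31.
In little-endian order the low byte comes first in memory.
Reassemble most-significant byte first: 31 6A C5 01 → 0x316AC501.
0x316AC501 = 829080833.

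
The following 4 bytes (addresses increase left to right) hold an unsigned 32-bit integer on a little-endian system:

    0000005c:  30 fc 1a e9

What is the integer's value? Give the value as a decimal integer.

In little-endian order the low byte comes first in memory.
Reassemble most-significant byte first: E9 1A FC 30 → 0xE91AFC30.
0xE91AFC30 = 3910859824.

3910859824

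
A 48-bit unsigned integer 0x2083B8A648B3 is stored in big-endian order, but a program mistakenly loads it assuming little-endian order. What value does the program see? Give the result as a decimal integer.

197124616127264

Stored big-endian, the bytes at ascending addresses are 20 83 B8 A6 48 B3.
Read back as little-endian, the first byte is least significant, giving 0xB348A6B88320.
0xB348A6B88320 = 197124616127264.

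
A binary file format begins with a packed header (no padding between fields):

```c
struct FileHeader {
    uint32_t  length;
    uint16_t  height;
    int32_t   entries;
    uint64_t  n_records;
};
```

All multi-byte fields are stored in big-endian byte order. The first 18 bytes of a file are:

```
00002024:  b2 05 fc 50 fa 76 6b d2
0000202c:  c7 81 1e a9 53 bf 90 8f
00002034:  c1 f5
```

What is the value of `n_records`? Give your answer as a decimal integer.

2209389174431138293

`n_records` follows `length` (4 B), `height` (2 B), `entries` (4 B), so it starts at offset 4 + 2 + 4 = 10 and occupies 8 bytes.
Bytes at offsets 10..17: 1E A9 53 BF 90 8F C1 F5.
Big-endian stores the most-significant byte at the lowest address.
The bytes are already most-significant first: 0x1EA953BF908FC1F5.
0x1EA953BF908FC1F5 = 2209389174431138293.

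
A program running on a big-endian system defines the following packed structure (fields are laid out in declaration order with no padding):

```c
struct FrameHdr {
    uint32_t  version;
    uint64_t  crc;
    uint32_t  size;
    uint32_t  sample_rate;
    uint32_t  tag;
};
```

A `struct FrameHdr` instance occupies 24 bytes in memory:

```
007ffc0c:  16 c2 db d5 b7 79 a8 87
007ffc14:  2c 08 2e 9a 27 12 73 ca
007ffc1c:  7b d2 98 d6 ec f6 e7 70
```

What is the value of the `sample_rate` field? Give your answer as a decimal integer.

2077399254

`sample_rate` follows `version` (4 B), `crc` (8 B), `size` (4 B), so it starts at offset 4 + 8 + 4 = 16 and occupies 4 bytes.
Bytes at offsets 16..19: 7B D2 98 D6.
Big-endian stores the most-significant byte at the lowest address.
The bytes are already most-significant first: 0x7BD298D6.
0x7BD298D6 = 2077399254.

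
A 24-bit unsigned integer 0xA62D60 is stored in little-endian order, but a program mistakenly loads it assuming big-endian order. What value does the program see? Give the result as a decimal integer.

Stored little-endian, the bytes at ascending addresses are 60 2D A6.
Read back as big-endian, the last byte is least significant, giving 0x602DA6.
0x602DA6 = 6303142.

6303142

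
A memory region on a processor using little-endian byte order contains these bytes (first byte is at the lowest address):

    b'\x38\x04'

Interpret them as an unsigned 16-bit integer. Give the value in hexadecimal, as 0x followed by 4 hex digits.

0x0438

In little-endian order the low byte comes first in memory.
Reassemble most-significant byte first: 04 38 → 0x0438.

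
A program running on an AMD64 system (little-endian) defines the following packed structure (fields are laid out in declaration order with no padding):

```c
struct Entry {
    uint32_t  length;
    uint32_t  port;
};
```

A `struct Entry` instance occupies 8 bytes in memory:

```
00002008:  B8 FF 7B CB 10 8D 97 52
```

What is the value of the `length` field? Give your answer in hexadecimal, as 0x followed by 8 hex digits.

`length` is the first field, at byte offset 0, occupying 4 bytes.
Bytes at offsets 0..3: B8 FF 7B CB.
In little-endian order the low byte comes first in memory.
Reassemble most-significant byte first: CB 7B FF B8 → 0xCB7BFFB8.

0xCB7BFFB8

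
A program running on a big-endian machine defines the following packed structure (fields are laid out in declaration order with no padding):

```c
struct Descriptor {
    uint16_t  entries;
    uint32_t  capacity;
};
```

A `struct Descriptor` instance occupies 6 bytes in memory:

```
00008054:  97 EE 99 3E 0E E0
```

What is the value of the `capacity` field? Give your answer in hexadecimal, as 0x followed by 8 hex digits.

0x993E0EE0

`capacity` follows `entries` (2 bytes), so it starts at byte offset 2 and occupies 4 bytes.
Bytes at offsets 2..5: 99 3E 0E E0.
In big-endian order the high byte comes first in memory.
The bytes are already most-significant first: 0x993E0EE0.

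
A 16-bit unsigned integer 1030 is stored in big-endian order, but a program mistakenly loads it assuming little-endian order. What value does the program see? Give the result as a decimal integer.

1540

1030 in 16-bit hexadecimal is 0x0406.
Stored big-endian, the bytes at ascending addresses are 04 06.
Read back as little-endian, the first byte is least significant, giving 0x0604.
0x0604 = 1540.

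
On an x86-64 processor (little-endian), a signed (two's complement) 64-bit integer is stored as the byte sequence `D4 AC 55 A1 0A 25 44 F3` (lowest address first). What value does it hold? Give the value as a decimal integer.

-917567696490091308

In little-endian order the low byte comes first in memory.
Reassemble most-significant byte first: F3 44 25 0A A1 55 AC D4 → 0xF344250AA155ACD4.
Top bit is set, so as a signed 64-bit value this is 0xF344250AA155ACD4 − 2^64 = -917567696490091308.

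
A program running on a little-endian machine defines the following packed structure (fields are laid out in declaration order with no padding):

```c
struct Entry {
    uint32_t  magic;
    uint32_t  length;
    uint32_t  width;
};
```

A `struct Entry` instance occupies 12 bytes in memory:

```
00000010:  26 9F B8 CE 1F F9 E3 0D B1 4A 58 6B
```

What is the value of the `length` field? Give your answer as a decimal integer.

`length` follows `magic` (4 bytes), so it starts at byte offset 4 and occupies 4 bytes.
Bytes at offsets 4..7: 1F F9 E3 0D.
Little-endian: lowest address holds the least-significant byte.
Reassemble most-significant byte first: 0D E3 F9 1F → 0x0DE3F91F.
0x0DE3F91F = 233044255.

233044255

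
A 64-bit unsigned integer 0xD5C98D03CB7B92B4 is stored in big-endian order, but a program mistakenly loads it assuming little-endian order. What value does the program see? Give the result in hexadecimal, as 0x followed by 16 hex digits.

0xB4927BCB038DC9D5

Stored big-endian, the bytes at ascending addresses are D5 C9 8D 03 CB 7B 92 B4.
Read back as little-endian, the first byte is least significant, giving 0xB4927BCB038DC9D5.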